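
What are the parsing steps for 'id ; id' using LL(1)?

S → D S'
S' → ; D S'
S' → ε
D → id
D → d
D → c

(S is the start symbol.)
LL(1) parsing maintains a stack (initially the start symbol over $) and the input. At each step: if the stack top is a terminal, match it against the current input token; if it is a non-terminal N, replace it with the RHS of M[N, lookahead] (the unique production whose predict set contains the lookahead).

Stack is shown with the top on the left.

Stack     Input      Action
---------------------------
S $       id ; id $  output S → D S'
D S' $    id ; id $  output D → id
id S' $   id ; id $  match 'id'
S' $      ; id $     output S' → ; D S'
; D S' $  ; id $     match ';'
D S' $    id $       output D → id
id S' $   id $       match 'id'
S' $      $          output S' → ε
$         $          accept

The string is accepted.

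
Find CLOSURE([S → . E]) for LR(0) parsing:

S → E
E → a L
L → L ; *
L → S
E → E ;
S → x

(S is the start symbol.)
{ [E → . E ;], [E → . a L], [S → . E] }

To compute CLOSURE, for each item [A → α.Bβ] where B is a non-terminal, add [B → .γ] for all productions B → γ; repeat for the newly added items until nothing changes.

Start with: [S → . E]
  [S → . E] has the dot before E: add [E → . a L], [E → . E ;]
No further items can be added.

CLOSURE = { [E → . E ;], [E → . a L], [S → . E] }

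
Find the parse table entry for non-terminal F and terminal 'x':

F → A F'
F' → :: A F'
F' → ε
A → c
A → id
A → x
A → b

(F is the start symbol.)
F → A F'

To find M[F, 'x'], we find productions for F where 'x' is in the predict set (PREDICT(N → α) = (FIRST(α) \ {ε}) ∪ (FOLLOW(N) if α ⇒* ε)).

Relevant sets:
  FIRST(A) = { 'b', 'c', 'id', 'x' }

F → A F': PREDICT = { 'b', 'c', 'id', 'x' }
  'x' is in predict set, so this production goes in M[F, 'x']

M[F, 'x'] = F → A F'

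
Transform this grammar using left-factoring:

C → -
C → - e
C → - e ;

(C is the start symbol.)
C → - C'
C' → ε
C' → e C''
C'' → ε
C'' → ;

Left-factoring transforms A → αβ₁ | αβ₂ into A → αA' and A' → β₁ | β₂
(α is the longest common prefix among the alternatives). Repeat until
no nonterminal has two alternatives with a common prefix.

Round 1: C has alternatives sharing prefix '-'. Introduce C': C → - C'
  Add: C' → ε
  Add: C' → e
  Add: C' → e ;

Round 2: C' has alternatives sharing prefix 'e'. Introduce C'': C' → e C''
  Add: C'' → ε
  Add: C'' → ;

No remaining common prefixes — done.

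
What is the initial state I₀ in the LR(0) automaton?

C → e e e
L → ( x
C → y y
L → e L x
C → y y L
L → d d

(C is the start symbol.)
First, augment the grammar with C' → C
I₀ = CLOSURE({ [C' → . C] }):
  [C' → . C] has the dot before C: add [C → . e e e], [C → . y y], [C → . y y L]
No further items can be added.

I₀ = { [C → . e e e], [C → . y y L], [C → . y y], [C' → . C] }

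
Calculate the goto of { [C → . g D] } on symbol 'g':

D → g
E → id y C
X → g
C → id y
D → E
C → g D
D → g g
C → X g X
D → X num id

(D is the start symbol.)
GOTO(I, 'g') = CLOSURE({ [A → αX.β] : [A → α.Xβ] ∈ I, X = 'g' })

Items with dot before 'g', with the dot advanced:
  [C → . g D] → [C → g . D]
Closure of the advanced items:
  [C → g . D] has the dot before D: add [D → . g], [D → . E], [D → . g g], [D → . X num id]
  [D → . E] has the dot before E: add [E → . id y C]
  [D → . X num id] has the dot before X: add [X → . g]

GOTO = { [C → g . D], [D → . E], [D → . X num id], [D → . g g], [D → . g], [E → . id y C], [X → . g] }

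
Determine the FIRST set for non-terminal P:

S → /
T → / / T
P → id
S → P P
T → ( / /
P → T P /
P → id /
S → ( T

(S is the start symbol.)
{ '(', '/', 'id' }

To compute FIRST(P), examine every production with P on the left-hand side, reading each right-hand side left to right until a non-nullable symbol is reached.

FIRST sets of the other non-terminals involved (by the same procedure, iterated to a fixed point):
  FIRST(T) = { '(', '/' }

From P → id:
  - id is a terminal: add 'id' and stop
From P → T P /:
  - T is a non-terminal: add FIRST(T) \ {ε} = { '(', '/' }
    T is not nullable, so stop
From P → id /:
  - id is a terminal: add 'id' and stop

Collecting: FIRST(P) = { '(', '/', 'id' }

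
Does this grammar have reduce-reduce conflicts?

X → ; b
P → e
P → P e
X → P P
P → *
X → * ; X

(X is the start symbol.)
A reduce-reduce conflict occurs when an LR(0) state has two complete items [A → α .] and [B → β .] — both call for a reduction, and with no lookahead the parser cannot choose between them.

Augment with X' → X and build the canonical LR(0) collection (I0 = CLOSURE({[X' → . X]}), then GOTO on every symbol after a dot until no new states appear). It has 13 states:
  I0: { [P → . *], [P → . P e], [P → . e], [X → . * ; X], [X → . ; b], [X → . P P], [X' → . X] }  — shift
  I1: { [P → * .], [X → * . ; X] }  — shift, reduce
  I2: { [X → ; . b] }  — shift
  I3: { [P → . *], [P → . P e], [P → . e], [P → P . e], [X → P . P] }  — shift
  I4: { [X' → X .] }  — accept
  I5: { [P → e .] }  — reduce
  I6: { [P → * .] }  — reduce
  I7: { [P → P . e], [X → P P .] }  — shift, reduce
  I8: { [P → P e .], [P → e .] }  — 2 reduces
  I9: { [P → P e .] }  — reduce
  I10: { [X → ; b .] }  — reduce
  I11: { [P → . *], [P → . P e], [P → . e], [X → * ; . X], [X → . * ; X], [X → . ; b], [X → . P P] }  — shift
  I12: { [X → * ; X .] }  — reduce

I8 contains complete items [P → P e .], [P → e .] — reduce-reduce conflict.

Answer: Yes — I8: [P → P e .] vs [P → e .]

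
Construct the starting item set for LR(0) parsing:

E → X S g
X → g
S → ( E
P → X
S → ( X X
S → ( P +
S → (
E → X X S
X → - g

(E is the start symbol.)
First, augment the grammar with E' → E
I₀ = CLOSURE({ [E' → . E] }):
  [E' → . E] has the dot before E: add [E → . X S g], [E → . X X S]
  [E → . X S g] has the dot before X: add [X → . g], [X → . - g]
No further items can be added.

I₀ = { [E → . X S g], [E → . X X S], [E' → . E], [X → . - g], [X → . g] }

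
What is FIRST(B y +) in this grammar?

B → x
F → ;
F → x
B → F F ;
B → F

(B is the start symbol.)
{ ';', 'x' }

FIRST sets of the non-terminals involved (from the grammar, by fixed-point iteration):
  FIRST(B) = { ';', 'x' }

To compute FIRST(B y +), process the symbols left to right:
Symbol B is a non-terminal. Add FIRST(B) \ {ε} = { ';', 'x' }
B is not nullable (ε ∉ FIRST(B)), so stop here.
FIRST(B y +) = { ';', 'x' }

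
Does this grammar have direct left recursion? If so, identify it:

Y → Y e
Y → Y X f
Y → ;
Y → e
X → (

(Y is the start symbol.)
Yes, Y is left-recursive

Direct left recursion occurs when N → N α for some non-terminal N (the right-hand side begins with the left-hand side itself).

Y → Y e: LEFT RECURSIVE (starts with Y)
Y → Y X f: LEFT RECURSIVE (starts with Y)
Y → ;: starts with ';'
Y → e: starts with e
X → (: starts with '('

The grammar has direct left recursion on: Y.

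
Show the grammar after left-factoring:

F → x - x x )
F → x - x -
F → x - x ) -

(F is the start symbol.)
F → x - x F'
F' → x )
F' → -
F' → ) -

Left-factoring transforms A → αβ₁ | αβ₂ into A → αA' and A' → β₁ | β₂
(α is the longest common prefix among the alternatives). Repeat until
no nonterminal has two alternatives with a common prefix.

Round 1: F has alternatives sharing prefix 'x - x'. Introduce F': F → x - x F'
  Add: F' → x )
  Add: F' → -
  Add: F' → ) -

No remaining common prefixes — done.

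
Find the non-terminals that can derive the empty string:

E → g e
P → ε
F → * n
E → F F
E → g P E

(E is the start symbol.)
{ 'P' }

A non-terminal is nullable if it can derive ε (the empty string): either it has an ε-production, or it has a production whose right-hand side consists entirely of nullable non-terminals.

ε-productions: P → ε
So P is immediately nullable.
No further non-terminal can be added: every production for the remaining non-terminals contains a terminal or a non-nullable non-terminal.
Nullable = { 'P' }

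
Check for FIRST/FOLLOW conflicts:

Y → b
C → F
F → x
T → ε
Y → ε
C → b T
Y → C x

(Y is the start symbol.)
No FIRST/FOLLOW conflicts.

A FIRST/FOLLOW conflict occurs when a non-terminal N has a nullable alternative N → β (β ⇒* ε) and another alternative N → α with FIRST(α) ∩ FOLLOW(N) ≠ ∅: on such a lookahead the parser cannot decide between expanding α and letting N vanish via β.

Nullable non-terminals: T, Y.
FIRST sets used below: FIRST(C) = { 'b', 'x' }
T has a nullable alternative but only one production, so nothing to check.

Y: nullable alternative(s) Y → ε; FOLLOW(Y) = { $ }
  Y → b: FIRST \ {ε} = { 'b' } — disjoint from FOLLOW(Y)
  Y → ε: FIRST \ {ε} = { } — this is the only nullable alternative, skip
  Y → C x: FIRST \ {ε} = { 'b', 'x' } — disjoint from FOLLOW(Y)

C, F have no nullable alternative, so no FIRST/FOLLOW check is needed there.

No FIRST/FOLLOW conflicts found.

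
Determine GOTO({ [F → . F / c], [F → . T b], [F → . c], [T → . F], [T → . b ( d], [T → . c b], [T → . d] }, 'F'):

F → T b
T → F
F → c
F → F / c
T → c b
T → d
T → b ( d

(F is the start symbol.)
{ [F → F . / c], [T → F .] }

GOTO(I, 'F') = CLOSURE({ [A → αX.β] : [A → α.Xβ] ∈ I, X = 'F' })

Items with dot before 'F', with the dot advanced:
  [F → . F / c] → [F → F . / c]
  [T → . F] → [T → F .]
Closure adds nothing (no advanced item has the dot before a non-terminal).

GOTO = { [F → F . / c], [T → F .] }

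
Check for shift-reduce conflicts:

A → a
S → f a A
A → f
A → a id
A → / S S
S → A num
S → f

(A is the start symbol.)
A shift-reduce conflict occurs when an LR(0) state has both:
  - a complete (reduce) item [A → α .] (dot at the end), and
  - a shift item [B → β . c γ] (dot before a terminal).

Augment with A' → A and build the canonical LR(0) collection (I0 = CLOSURE({[A' → . A]}), then GOTO on every symbol after a dot until no new states appear). It has 13 states:
  I0: { [A → . / S S], [A → . a id], [A → . a], [A → . f], [A' → . A] }  — shift
  I1: { [A → . / S S], [A → . a id], [A → . a], [A → . f], [A → / . S S], [S → . A num], [S → . f a A], [S → . f] }  — shift
  I2: { [A' → A .] }  — accept
  I3: { [A → a . id], [A → a .] }  — shift, reduce
  I4: { [A → f .] }  — reduce
  I5: { [A → a id .] }  — reduce
  I6: { [S → A . num] }  — shift
  I7: { [A → . / S S], [A → . a id], [A → . a], [A → . f], [A → / S . S], [S → . A num], [S → . f a A], [S → . f] }  — shift
  I8: { [A → f .], [S → f . a A], [S → f .] }  — shift, 2 reduces
  I9: { [A → . / S S], [A → . a id], [A → . a], [A → . f], [S → f a . A] }  — shift
  I10: { [S → f a A .] }  — reduce
  I11: { [A → / S S .] }  — reduce
  I12: { [S → A num .] }  — reduce

I3 contains reduce item [A → a .] and shift item [A → a . id] — shift-reduce conflict.
I8 contains reduce items [A → f .], [S → f .] and shift item [S → f . a A] — shift-reduce conflict.

Answer: Yes — I3: [A → a .] vs [A → a . id]; I8: [A → f .] vs [S → f . a A]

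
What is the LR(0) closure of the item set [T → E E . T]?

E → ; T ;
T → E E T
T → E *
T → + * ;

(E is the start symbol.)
{ [E → . ; T ;], [T → . + * ;], [T → . E *], [T → . E E T], [T → E E . T] }

To compute CLOSURE, for each item [A → α.Bβ] where B is a non-terminal, add [B → .γ] for all productions B → γ; repeat for the newly added items until nothing changes.

Start with: [T → E E . T]
  [T → E E . T] has the dot before T: add [T → . E E T], [T → . E *], [T → . + * ;]
  [T → . E E T] has the dot before E: add [E → . ; T ;]
No further items can be added.

CLOSURE = { [E → . ; T ;], [T → . + * ;], [T → . E *], [T → . E E T], [T → E E . T] }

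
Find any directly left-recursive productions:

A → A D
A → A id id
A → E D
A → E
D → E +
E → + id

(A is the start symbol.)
A → A D: LEFT RECURSIVE (starts with A)
A → A id id: LEFT RECURSIVE (starts with A)
A → E D: starts with E
A → E: starts with E
D → E +: starts with E
E → + id: starts with '+'

The grammar has direct left recursion on: A.

Answer: Yes, A is left-recursive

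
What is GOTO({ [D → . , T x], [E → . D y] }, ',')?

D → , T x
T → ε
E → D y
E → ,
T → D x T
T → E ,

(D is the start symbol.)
GOTO(I, ',') = CLOSURE({ [A → αX.β] : [A → α.Xβ] ∈ I, X = ',' })

Items with dot before ',', with the dot advanced:
  [D → . , T x] → [D → , . T x]
Closure of the advanced items:
  [D → , . T x] has the dot before T: add [T → .], [T → . D x T], [T → . E ,]
  [T → . D x T] has the dot before D: add [D → . , T x]
  [T → . E ,] has the dot before E: add [E → . D y], [E → . ,]

GOTO = { [D → , . T x], [D → . , T x], [E → . ,], [E → . D y], [T → . D x T], [T → . E ,], [T → .] }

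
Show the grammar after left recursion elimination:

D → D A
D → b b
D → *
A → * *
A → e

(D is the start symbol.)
D → b b D'
D → * D'
D' → A D'
D' → ε
A → * *
A → e

D is directly left-recursive. The standard transformation for
  A → A α₁ | ... | A α_m | β₁ | ... | β_n
is
  A  → β₁ A' | ... | β_n A'
  A' → α₁ A' | ... | α_m A' | ε

D → b b becomes D → b b D'
D → * becomes D → * D'
D → D A becomes D' → A D'
Add D' → ε

Productions for other non-terminals are unchanged:
  A → * *
  A → e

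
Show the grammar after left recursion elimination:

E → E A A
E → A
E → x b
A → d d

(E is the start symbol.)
E is directly left-recursive. The standard transformation for
  A → A α₁ | ... | A α_m | β₁ | ... | β_n
is
  A  → β₁ A' | ... | β_n A'
  A' → α₁ A' | ... | α_m A' | ε

E → A becomes E → A E'
E → x b becomes E → x b E'
E → E A A becomes E' → A A E'
Add E' → ε

Productions for other non-terminals are unchanged:
  A → d d

Resulting grammar:
E → A E'
E → x b E'
E' → A A E'
E' → ε
A → d d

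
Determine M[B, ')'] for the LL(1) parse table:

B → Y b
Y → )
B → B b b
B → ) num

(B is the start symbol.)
B → Y b, B → B b b, B → ) num

To find M[B, ')'], we find productions for B where ')' is in the predict set (PREDICT(N → α) = (FIRST(α) \ {ε}) ∪ (FOLLOW(N) if α ⇒* ε)).

Relevant sets:
  FIRST(Y) = { ')' }
  FIRST(B) = { ')' }

B → Y b: PREDICT = { ')' }
  ')' is in predict set, so this production goes in M[B, ')']
B → B b b: PREDICT = { ')' }
  ')' is in predict set, so this production goes in M[B, ')']
B → ) num: PREDICT = { ')' }
  ')' is in predict set, so this production goes in M[B, ')']

M[B, ')'] = B → Y b, B → B b b, B → ) num  (a multiply-defined cell — the grammar is not LL(1))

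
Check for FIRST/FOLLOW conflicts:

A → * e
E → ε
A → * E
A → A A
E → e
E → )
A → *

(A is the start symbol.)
No FIRST/FOLLOW conflicts.

Nullable non-terminals: E.

E: nullable alternative(s) E → ε; FOLLOW(E) = { $, '*' }
  E → ε: FIRST \ {ε} = { } — this is the only nullable alternative, skip
  E → e: FIRST \ {ε} = { 'e' } — disjoint from FOLLOW(E)
  E → ): FIRST \ {ε} = { ')' } — disjoint from FOLLOW(E)

A has no nullable alternative, so no FIRST/FOLLOW check is needed there.

No FIRST/FOLLOW conflicts found.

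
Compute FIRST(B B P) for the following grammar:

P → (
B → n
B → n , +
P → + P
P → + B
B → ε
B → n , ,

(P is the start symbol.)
FIRST sets of the non-terminals involved (from the grammar, by fixed-point iteration):
  FIRST(B) = { 'n', ε }
  FIRST(P) = { '(', '+' }

To compute FIRST(B B P), process the symbols left to right:
Symbol B is a non-terminal. Add FIRST(B) \ {ε} = { 'n' }
B is nullable (ε ∈ FIRST(B)), continue to the next symbol.
Symbol B is a non-terminal. Add FIRST(B) \ {ε} = { 'n' }
B is nullable (ε ∈ FIRST(B)), continue to the next symbol.
Symbol P is a non-terminal. Add FIRST(P) \ {ε} = { '(', '+' }
P is not nullable (ε ∉ FIRST(P)), so stop here.
FIRST(B B P) = { '(', '+', 'n' }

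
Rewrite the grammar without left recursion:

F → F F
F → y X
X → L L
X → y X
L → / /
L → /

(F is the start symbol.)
F is directly left-recursive. The standard transformation for
  A → A α₁ | ... | A α_m | β₁ | ... | β_n
is
  A  → β₁ A' | ... | β_n A'
  A' → α₁ A' | ... | α_m A' | ε

F → y X becomes F → y X F'
F → F F becomes F' → F F'
Add F' → ε

Productions for other non-terminals are unchanged:
  X → L L
  X → y X
  L → / /
  L → /

Resulting grammar:
F → y X F'
F' → F F'
F' → ε
X → L L
X → y X
L → / /
L → /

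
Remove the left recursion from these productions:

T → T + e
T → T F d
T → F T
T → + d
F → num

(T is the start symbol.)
T is directly left-recursive. The standard transformation for
  A → A α₁ | ... | A α_m | β₁ | ... | β_n
is
  A  → β₁ A' | ... | β_n A'
  A' → α₁ A' | ... | α_m A' | ε

T → F T becomes T → F T T'
T → + d becomes T → + d T'
T → T + e becomes T' → + e T'
T → T F d becomes T' → F d T'
Add T' → ε

Productions for other non-terminals are unchanged:
  F → num

Resulting grammar:
T → F T T'
T → + d T'
T' → + e T'
T' → F d T'
T' → ε
F → num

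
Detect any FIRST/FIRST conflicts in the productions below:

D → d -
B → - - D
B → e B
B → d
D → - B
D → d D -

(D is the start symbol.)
A FIRST/FIRST conflict occurs when two productions N → α and N → β for the same non-terminal have FIRST(α) ∩ FIRST(β) ≠ ∅ (with ε ∈ FIRST of a nullable right-hand side, so two nullable alternatives also conflict).

Productions for D:
  D → d -: FIRST = { 'd' }
  D → - B: FIRST = { '-' }
  D → d D -: FIRST = { 'd' }
Productions for B:
  B → - - D: FIRST = { '-' }
  B → e B: FIRST = { 'e' }
  B → d: FIRST = { 'd' }

Conflict for D: D → d - and D → d D -
  Overlap: { 'd' }

Answer: Yes. D → d '-' / D → d D '-' on { 'd' }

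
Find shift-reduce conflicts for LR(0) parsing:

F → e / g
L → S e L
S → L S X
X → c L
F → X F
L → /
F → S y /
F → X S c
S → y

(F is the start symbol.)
Yes — I11: [X → c L .] vs [L → . /]; I14: [L → S e L .] vs [L → . /]

A shift-reduce conflict occurs when an LR(0) state has both:
  - a complete (reduce) item [A → α .] (dot at the end), and
  - a shift item [B → β . c γ] (dot before a terminal).

Augment with F' → F and build the canonical LR(0) collection (I0 = CLOSURE({[F' → . F]}), then GOTO on every symbol after a dot until no new states appear). It has 22 states:
  I0: { [F → . S y /], [F → . X F], [F → . X S c], [F → . e / g], [F' → . F], [L → . /], [L → . S e L], [S → . L S X], [S → . y], [X → . c L] }  — shift
  I1: { [L → / .] }  — reduce
  I2: { [F' → F .] }  — accept
  I3: { [L → . /], [L → . S e L], [S → . L S X], [S → . y], [S → L . S X] }  — shift
  I4: { [F → S . y /], [L → S . e L] }  — shift
  I5: { [F → . S y /], [F → . X F], [F → . X S c], [F → . e / g], [F → X . F], [F → X . S c], [L → . /], [L → . S e L], [S → . L S X], [S → . y], [X → . c L] }  — shift
  I6: { [L → . /], [L → . S e L], [S → . L S X], [S → . y], [X → c . L] }  — shift
  I7: { [F → e . / g] }  — shift
  I8: { [S → y .] }  — reduce
  I9: { [F → e / . g] }  — shift
  I10: { [F → e / g .] }  — reduce
  I11: { [L → . /], [L → . S e L], [S → . L S X], [S → . y], [S → L . S X], [X → c L .] }  — shift, reduce
  I12: { [L → S . e L] }  — shift
  I13: { [L → . /], [L → . S e L], [L → S e . L], [S → . L S X], [S → . y] }  — shift
  I14: { [L → . /], [L → . S e L], [L → S e L .], [S → . L S X], [S → . y], [S → L . S X] }  — shift, reduce
  I15: { [L → S . e L], [S → L S . X], [X → . c L] }  — shift
  I16: { [S → L S X .] }  — reduce
  I17: { [F → X F .] }  — reduce
  I18: { [F → S . y /], [F → X S . c], [L → S . e L] }  — shift
  I19: { [F → X S c .] }  — reduce
  I20: { [F → S y . /] }  — shift
  I21: { [F → S y / .] }  — reduce

I11 contains reduce item [X → c L .] and shift items [L → . /], [S → . y] — shift-reduce conflict.
I14 contains reduce item [L → S e L .] and shift items [L → . /], [S → . y] — shift-reduce conflict.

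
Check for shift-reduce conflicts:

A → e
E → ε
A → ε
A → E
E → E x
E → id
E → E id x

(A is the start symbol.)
A shift-reduce conflict occurs when an LR(0) state has both:
  - a complete (reduce) item [A → α .] (dot at the end), and
  - a shift item [B → β . c γ] (dot before a terminal).

Augment with A' → A and build the canonical LR(0) collection (I0 = CLOSURE({[A' → . A]}), then GOTO on every symbol after a dot until no new states appear). It has 8 states:
  I0: { [A → . E], [A → . e], [A → .], [A' → . A], [E → . E id x], [E → . E x], [E → . id], [E → .] }  — shift, 2 reduces
  I1: { [A' → A .] }  — accept
  I2: { [A → E .], [E → E . id x], [E → E . x] }  — shift, reduce
  I3: { [A → e .] }  — reduce
  I4: { [E → id .] }  — reduce
  I5: { [E → E id . x] }  — shift
  I6: { [E → E x .] }  — reduce
  I7: { [E → E id x .] }  — reduce

I0 contains reduce items [A → .], [E → .] and shift items [A → . e], [E → . id] — shift-reduce conflict.
I2 contains reduce item [A → E .] and shift items [E → E . id x], [E → E . x] — shift-reduce conflict.

Answer: Yes — I0: [A → .] vs [A → . e]; I2: [A → E .] vs [E → E . id x]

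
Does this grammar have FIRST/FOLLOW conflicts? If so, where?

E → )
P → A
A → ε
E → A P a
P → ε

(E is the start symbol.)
A FIRST/FOLLOW conflict occurs when a non-terminal N has a nullable alternative N → β (β ⇒* ε) and another alternative N → α with FIRST(α) ∩ FOLLOW(N) ≠ ∅: on such a lookahead the parser cannot decide between expanding α and letting N vanish via β.

Nullable non-terminals: A, P.
FIRST sets used below: FIRST(A) = { ε }
A has a nullable alternative but only one production, so nothing to check.

P: nullable alternative(s) P → A, P → ε; FOLLOW(P) = { 'a' }
  P → A: FIRST \ {ε} = { } — disjoint from FOLLOW(P)
  P → ε: FIRST \ {ε} = { } — disjoint from FOLLOW(P)

E has no nullable alternative, so no FIRST/FOLLOW check is needed there.

No FIRST/FOLLOW conflicts found.

Answer: No FIRST/FOLLOW conflicts.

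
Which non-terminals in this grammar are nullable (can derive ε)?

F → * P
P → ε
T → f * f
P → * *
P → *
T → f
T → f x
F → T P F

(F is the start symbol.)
{ 'P' }

ε-productions: P → ε
So P is immediately nullable.
No further non-terminal can be added: every production for the remaining non-terminals contains a terminal or a non-nullable non-terminal.
Nullable = { 'P' }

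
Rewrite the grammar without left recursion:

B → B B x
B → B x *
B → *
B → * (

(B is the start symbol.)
B is directly left-recursive. The standard transformation for
  A → A α₁ | ... | A α_m | β₁ | ... | β_n
is
  A  → β₁ A' | ... | β_n A'
  A' → α₁ A' | ... | α_m A' | ε

B → * becomes B → * B'
B → * ( becomes B → * ( B'
B → B B x becomes B' → B x B'
B → B x * becomes B' → x * B'
Add B' → ε

Resulting grammar:
B → * B'
B → * ( B'
B' → B x B'
B' → x * B'
B' → ε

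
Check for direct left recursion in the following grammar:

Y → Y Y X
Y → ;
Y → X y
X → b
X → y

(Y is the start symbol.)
Yes, Y is left-recursive

Direct left recursion occurs when N → N α for some non-terminal N (the right-hand side begins with the left-hand side itself).

Y → Y Y X: LEFT RECURSIVE (starts with Y)
Y → ;: starts with ';'
Y → X y: starts with X
X → b: starts with b
X → y: starts with y

The grammar has direct left recursion on: Y.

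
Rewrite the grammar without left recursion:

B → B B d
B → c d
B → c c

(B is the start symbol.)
B is directly left-recursive. The standard transformation for
  A → A α₁ | ... | A α_m | β₁ | ... | β_n
is
  A  → β₁ A' | ... | β_n A'
  A' → α₁ A' | ... | α_m A' | ε

B → c d becomes B → c d B'
B → c c becomes B → c c B'
B → B B d becomes B' → B d B'
Add B' → ε

Resulting grammar:
B → c d B'
B → c c B'
B' → B d B'
B' → ε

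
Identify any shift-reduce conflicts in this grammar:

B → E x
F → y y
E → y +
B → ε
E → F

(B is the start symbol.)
A shift-reduce conflict occurs when an LR(0) state has both:
  - a complete (reduce) item [A → α .] (dot at the end), and
  - a shift item [B → β . c γ] (dot before a terminal).

Augment with B' → B and build the canonical LR(0) collection (I0 = CLOSURE({[B' → . B]}), then GOTO on every symbol after a dot until no new states appear). It has 8 states:
  I0: { [B → . E x], [B → .], [B' → . B], [E → . F], [E → . y +], [F → . y y] }  — shift, reduce
  I1: { [B' → B .] }  — accept
  I2: { [B → E . x] }  — shift
  I3: { [E → F .] }  — reduce
  I4: { [E → y . +], [F → y . y] }  — shift
  I5: { [E → y + .] }  — reduce
  I6: { [F → y y .] }  — reduce
  I7: { [B → E x .] }  — reduce

I0 contains reduce item [B → .] and shift items [E → . y +], [F → . y y] — shift-reduce conflict.

Answer: Yes — I0: [B → .] vs [E → . y +]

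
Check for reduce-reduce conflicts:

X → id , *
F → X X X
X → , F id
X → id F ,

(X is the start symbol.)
No reduce-reduce conflicts

A reduce-reduce conflict occurs when an LR(0) state has two complete items [A → α .] and [B → β .] — both call for a reduction, and with no lookahead the parser cannot choose between them.

Augment with X' → X and build the canonical LR(0) collection (I0 = CLOSURE({[X' → . X]}), then GOTO on every symbol after a dot until no new states appear). It has 13 states:
  I0: { [X → . , F id], [X → . id , *], [X → . id F ,], [X' → . X] }  — shift
  I1: { [F → . X X X], [X → , . F id], [X → . , F id], [X → . id , *], [X → . id F ,] }  — shift
  I2: { [X' → X .] }  — accept
  I3: { [F → . X X X], [X → . , F id], [X → . id , *], [X → . id F ,], [X → id . , *], [X → id . F ,] }  — shift
  I4: { [F → . X X X], [X → , . F id], [X → . , F id], [X → . id , *], [X → . id F ,], [X → id , . *] }  — shift
  I5: { [X → id F . ,] }  — shift
  I6: { [F → X . X X], [X → . , F id], [X → . id , *], [X → . id F ,] }  — shift
  I7: { [F → X X . X], [X → . , F id], [X → . id , *], [X → . id F ,] }  — shift
  I8: { [F → X X X .] }  — reduce
  I9: { [X → id F , .] }  — reduce
  I10: { [X → id , * .] }  — reduce
  I11: { [X → , F . id] }  — shift
  I12: { [X → , F id .] }  — reduce

No state contains more than one complete item.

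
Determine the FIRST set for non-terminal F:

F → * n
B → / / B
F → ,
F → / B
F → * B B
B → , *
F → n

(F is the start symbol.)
{ '*', ',', '/', 'n' }

From F → * n:
  - '*' is a terminal: add '*' and stop
From F → ,:
  - ',' is a terminal: add ',' and stop
From F → / B:
  - '/' is a terminal: add '/' and stop
From F → * B B:
  - '*' is a terminal: add '*' and stop
From F → n:
  - n is a terminal: add 'n' and stop

Collecting: FIRST(F) = { '*', ',', '/', 'n' }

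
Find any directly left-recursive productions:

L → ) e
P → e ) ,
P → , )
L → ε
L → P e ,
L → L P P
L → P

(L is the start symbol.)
Direct left recursion occurs when N → N α for some non-terminal N (the right-hand side begins with the left-hand side itself).

L → ) e: starts with ')'
P → e ) ,: starts with e
P → , ): starts with ','
L → ε: starts with ε
L → P e ,: starts with P
L → L P P: LEFT RECURSIVE (starts with L)
L → P: starts with P

The grammar has direct left recursion on: L.

Answer: Yes, L is left-recursive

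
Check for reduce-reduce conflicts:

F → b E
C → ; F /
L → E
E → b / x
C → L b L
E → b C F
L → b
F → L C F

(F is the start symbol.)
Yes — I8: [F → b E .] vs [L → E .]

Augment with F' → F and build the canonical LR(0) collection (I0 = CLOSURE({[F' → . F]}), then GOTO on every symbol after a dot until no new states appear). It has 19 states:
  I0: { [E → . b / x], [E → . b C F], [F → . L C F], [F → . b E], [F' → . F], [L → . E], [L → . b] }  — shift
  I1: { [L → E .] }  — reduce
  I2: { [F' → F .] }  — accept
  I3: { [C → . ; F /], [C → . L b L], [E → . b / x], [E → . b C F], [F → L . C F], [L → . E], [L → . b] }  — shift
  I4: { [C → . ; F /], [C → . L b L], [E → . b / x], [E → . b C F], [E → b . / x], [E → b . C F], [F → b . E], [L → . E], [L → . b], [L → b .] }  — shift, reduce
  I5: { [E → b / . x] }  — shift
  I6: { [C → ; . F /], [E → . b / x], [E → . b C F], [F → . L C F], [F → . b E], [L → . E], [L → . b] }  — shift
  I7: { [E → . b / x], [E → . b C F], [E → b C . F], [F → . L C F], [F → . b E], [L → . E], [L → . b] }  — shift
  I8: { [F → b E .], [L → E .] }  — 2 reduces
  I9: { [C → L . b L] }  — shift
  I10: { [C → . ; F /], [C → . L b L], [E → . b / x], [E → . b C F], [E → b . / x], [E → b . C F], [L → . E], [L → . b], [L → b .] }  — shift, reduce
  I11: { [C → L b . L], [E → . b / x], [E → . b C F], [L → . E], [L → . b] }  — shift
  I12: { [C → L b L .] }  — reduce
  I13: { [E → b C F .] }  — reduce
  I14: { [C → ; F . /] }  — shift
  I15: { [C → ; F / .] }  — reduce
  I16: { [E → b / x .] }  — reduce
  I17: { [E → . b / x], [E → . b C F], [F → . L C F], [F → . b E], [F → L C . F], [L → . E], [L → . b] }  — shift
  I18: { [F → L C F .] }  — reduce

I8 contains complete items [F → b E .], [L → E .] — reduce-reduce conflict.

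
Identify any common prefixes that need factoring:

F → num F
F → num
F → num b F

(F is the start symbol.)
Left-factoring is needed when two productions for the same non-terminal
share a common prefix on the right-hand side.

Productions for F:
  F → num F
  F → num
  F → num b F

Found common prefix 'num' in productions for F

Answer: Yes, F has productions with common prefix 'num'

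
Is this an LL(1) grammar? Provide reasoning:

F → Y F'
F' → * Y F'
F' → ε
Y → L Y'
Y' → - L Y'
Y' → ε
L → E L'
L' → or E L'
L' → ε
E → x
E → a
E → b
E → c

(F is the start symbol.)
Yes, the grammar is LL(1).

A grammar is LL(1) if for each non-terminal N with multiple productions, the predict sets of those productions are pairwise disjoint, where PREDICT(N → α) = (FIRST(α) \ {ε}) ∪ (FOLLOW(N) if α ⇒* ε).

Relevant sets:
  FOLLOW(F') = { $ }
  FOLLOW(Y') = { $, '*' }
  FOLLOW(L') = { $, '*', '-' }

For F':
  PREDICT(F' → '*' Y F') = { '*' }
  PREDICT(F' → ε) = { $ }
For Y':
  PREDICT(Y' → '-' L Y') = { '-' }
  PREDICT(Y' → ε) = { $, '*' }
For L':
  PREDICT(L' → or E L') = { 'or' }
  PREDICT(L' → ε) = { $, '*', '-' }
For E:
  PREDICT(E → x) = { 'x' }
  PREDICT(E → a) = { 'a' }
  PREDICT(E → b) = { 'b' }
  PREDICT(E → c) = { 'c' }
F, Y, L have a single production, so nothing to check there.

All predict sets are disjoint. The grammar IS LL(1).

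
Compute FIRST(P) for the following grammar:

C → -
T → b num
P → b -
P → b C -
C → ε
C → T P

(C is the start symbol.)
{ 'b' }

To compute FIRST(P), examine every production with P on the left-hand side, reading each right-hand side left to right until a non-nullable symbol is reached.

From P → b -:
  - b is a terminal: add 'b' and stop
From P → b C -:
  - b is a terminal: add 'b' and stop

Collecting: FIRST(P) = { 'b' }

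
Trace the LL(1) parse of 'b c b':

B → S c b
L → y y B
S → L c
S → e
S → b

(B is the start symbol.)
LL(1) parsing maintains a stack (initially the start symbol over $) and the input. At each step: if the stack top is a terminal, match it against the current input token; if it is a non-terminal N, replace it with the RHS of M[N, lookahead] (the unique production whose predict set contains the lookahead).

Stack is shown with the top on the left.

Stack    Input    Action
------------------------
B $      b c b $  output B → S c b
S c b $  b c b $  output S → b
b c b $  b c b $  match 'b'
c b $    c b $    match 'c'
b $      b $      match 'b'
$        $        accept

The string is accepted.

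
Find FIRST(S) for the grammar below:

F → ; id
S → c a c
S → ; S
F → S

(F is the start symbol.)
{ ';', 'c' }

From S → c a c:
  - c is a terminal: add 'c' and stop
From S → ; S:
  - ';' is a terminal: add ';' and stop

Collecting: FIRST(S) = { ';', 'c' }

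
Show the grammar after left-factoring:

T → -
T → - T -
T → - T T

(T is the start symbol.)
T → - T'
T' → ε
T' → T T''
T'' → -
T'' → T

Left-factoring transforms A → αβ₁ | αβ₂ into A → αA' and A' → β₁ | β₂
(α is the longest common prefix among the alternatives). Repeat until
no nonterminal has two alternatives with a common prefix.

Round 1: T has alternatives sharing prefix '-'. Introduce T': T → - T'
  Add: T' → ε
  Add: T' → T -
  Add: T' → T T

Round 2: T' has alternatives sharing prefix 'T'. Introduce T'': T' → T T''
  Add: T'' → -
  Add: T'' → T

No remaining common prefixes — done.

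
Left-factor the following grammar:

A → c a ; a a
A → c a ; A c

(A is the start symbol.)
Left-factoring transforms A → αβ₁ | αβ₂ into A → αA' and A' → β₁ | β₂
(α is the longest common prefix among the alternatives). Repeat until
no nonterminal has two alternatives with a common prefix.

Round 1: A has alternatives sharing prefix 'c a ;'. Introduce A': A → c a ; A'
  Add: A' → a a
  Add: A' → A c

No remaining common prefixes — done.

Resulting grammar:
A → c a ; A'
A' → a a
A' → A c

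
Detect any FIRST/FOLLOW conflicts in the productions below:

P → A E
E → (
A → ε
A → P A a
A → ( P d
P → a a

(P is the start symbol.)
A FIRST/FOLLOW conflict occurs when a non-terminal N has a nullable alternative N → β (β ⇒* ε) and another alternative N → α with FIRST(α) ∩ FOLLOW(N) ≠ ∅: on such a lookahead the parser cannot decide between expanding α and letting N vanish via β.

Nullable non-terminals: A.
FIRST sets used below: FIRST(P) = { '(', 'a' }

A: nullable alternative(s) A → ε; FOLLOW(A) = { '(', 'a' }
  A → ε: FIRST \ {ε} = { } — this is the only nullable alternative, skip
  A → P A a: FIRST \ {ε} = { '(', 'a' } — overlaps FOLLOW(A) on { '(', 'a' }: CONFLICT
  A → ( P d: FIRST \ {ε} = { '(' } — overlaps FOLLOW(A) on { '(' }: CONFLICT

E, P have no nullable alternative, so no FIRST/FOLLOW check is needed there.

So the grammar has 2 FIRST/FOLLOW conflicts (marked CONFLICT above).

Answer: Yes. A → P A a with FOLLOW(A) on { '(', 'a' }; A → '(' P d with FOLLOW(A) on { '(' }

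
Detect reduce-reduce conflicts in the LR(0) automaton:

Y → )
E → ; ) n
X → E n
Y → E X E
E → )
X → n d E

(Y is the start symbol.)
Augment with Y' → Y and build the canonical LR(0) collection (I0 = CLOSURE({[Y' → . Y]}), then GOTO on every symbol after a dot until no new states appear). It has 15 states:
  I0: { [E → . )], [E → . ; ) n], [Y → . )], [Y → . E X E], [Y' → . Y] }  — shift
  I1: { [E → ) .], [Y → ) .] }  — 2 reduces
  I2: { [E → ; . ) n] }  — shift
  I3: { [E → . )], [E → . ; ) n], [X → . E n], [X → . n d E], [Y → E . X E] }  — shift
  I4: { [Y' → Y .] }  — accept
  I5: { [E → ) .] }  — reduce
  I6: { [X → E . n] }  — shift
  I7: { [E → . )], [E → . ; ) n], [Y → E X . E] }  — shift
  I8: { [X → n . d E] }  — shift
  I9: { [E → . )], [E → . ; ) n], [X → n d . E] }  — shift
  I10: { [X → n d E .] }  — reduce
  I11: { [Y → E X E .] }  — reduce
  I12: { [X → E n .] }  — reduce
  I13: { [E → ; ) . n] }  — shift
  I14: { [E → ; ) n .] }  — reduce

I1 contains complete items [E → ) .], [Y → ) .] — reduce-reduce conflict.

Answer: Yes — I1: [E → ) .] vs [Y → ) .]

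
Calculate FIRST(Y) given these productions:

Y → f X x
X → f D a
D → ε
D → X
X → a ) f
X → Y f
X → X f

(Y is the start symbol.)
To compute FIRST(Y), examine every production with Y on the left-hand side, reading each right-hand side left to right until a non-nullable symbol is reached.

From Y → f X x:
  - f is a terminal: add 'f' and stop

Collecting: FIRST(Y) = { 'f' }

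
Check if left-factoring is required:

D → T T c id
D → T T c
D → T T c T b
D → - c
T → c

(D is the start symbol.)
Yes, D has productions with common prefix 'T T c'

Left-factoring is needed when two productions for the same non-terminal
share a common prefix on the right-hand side.

Productions for D:
  D → T T c id
  D → T T c
  D → T T c T b
  D → - c

Found common prefix 'T T c' in productions for D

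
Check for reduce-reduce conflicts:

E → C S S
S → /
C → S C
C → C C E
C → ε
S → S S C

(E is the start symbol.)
A reduce-reduce conflict occurs when an LR(0) state has two complete items [A → α .] and [B → β .] — both call for a reduction, and with no lookahead the parser cannot choose between them.

Augment with E' → E and build the canonical LR(0) collection (I0 = CLOSURE({[E' → . E]}), then GOTO on every symbol after a dot until no new states appear). It has 13 states:
  I0: { [C → . C C E], [C → . S C], [C → .], [E → . C S S], [E' → . E], [S → . /], [S → . S S C] }  — shift, reduce
  I1: { [S → / .] }  — reduce
  I2: { [C → . C C E], [C → . S C], [C → .], [C → C . C E], [E → C . S S], [S → . /], [S → . S S C] }  — shift, reduce
  I3: { [E' → E .] }  — accept
  I4: { [C → . C C E], [C → . S C], [C → .], [C → S . C], [S → . /], [S → . S S C], [S → S . S C] }  — shift, reduce
  I5: { [C → . C C E], [C → . S C], [C → .], [C → C . C E], [C → S C .], [S → . /], [S → . S S C] }  — shift, 2 reduces
  I6: { [C → . C C E], [C → . S C], [C → .], [C → S . C], [S → . /], [S → . S S C], [S → S . S C], [S → S S . C] }  — shift, reduce
  I7: { [C → . C C E], [C → . S C], [C → .], [C → C . C E], [C → S C .], [S → . /], [S → . S S C], [S → S S C .] }  — shift, 3 reduces
  I8: { [C → . C C E], [C → . S C], [C → .], [C → C . C E], [C → C C . E], [E → . C S S], [S → . /], [S → . S S C] }  — shift, reduce
  I9: { [C → . C C E], [C → . S C], [C → .], [C → C . C E], [C → C C . E], [E → . C S S], [E → C . S S], [S → . /], [S → . S S C] }  — shift, reduce
  I10: { [C → C C E .] }  — reduce
  I11: { [C → . C C E], [C → . S C], [C → .], [C → S . C], [E → C S . S], [S → . /], [S → . S S C], [S → S . S C] }  — shift, reduce
  I12: { [C → . C C E], [C → . S C], [C → .], [C → S . C], [E → C S S .], [S → . /], [S → . S S C], [S → S . S C], [S → S S . C] }  — shift, 2 reduces

I5 contains complete items [C → .], [C → S C .] — reduce-reduce conflict.
I7 contains complete items [C → .], [C → S C .], [S → S S C .] — reduce-reduce conflict.
I12 contains complete items [C → .], [E → C S S .] — reduce-reduce conflict.

Answer: Yes — I5: [C → .] vs [C → S C .]; I7: [C → .] vs [C → S C .]; I12: [C → .] vs [E → C S S .]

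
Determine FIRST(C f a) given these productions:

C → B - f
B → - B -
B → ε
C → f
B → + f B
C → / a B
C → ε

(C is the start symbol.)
FIRST sets of the non-terminals involved (from the grammar, by fixed-point iteration):
  FIRST(C) = { '+', '-', '/', 'f', ε }

To compute FIRST(C f a), process the symbols left to right:
Symbol C is a non-terminal. Add FIRST(C) \ {ε} = { '+', '-', '/', 'f' }
C is nullable (ε ∈ FIRST(C)), continue to the next symbol.
Symbol f is a terminal. Add 'f' and stop.
FIRST(C f a) = { '+', '-', '/', 'f' }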